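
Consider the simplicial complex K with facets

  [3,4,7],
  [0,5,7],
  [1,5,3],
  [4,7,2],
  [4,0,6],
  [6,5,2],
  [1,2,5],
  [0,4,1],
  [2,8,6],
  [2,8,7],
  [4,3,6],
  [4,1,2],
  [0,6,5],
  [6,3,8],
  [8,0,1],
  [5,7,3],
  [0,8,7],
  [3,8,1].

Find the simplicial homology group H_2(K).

We work with the vertex ordering 0 < 1 < 2 < 3 < 4 < 5 < 6 < 7 < 8. The simplices of K, each written with vertices in increasing order, are:

  0-simplices (9): [0], [1], [2], [3], [4], [5], [6], [7], [8]
  1-simplices (27): (27 of them)
  2-simplices (18): [0,1,4], [0,1,8], [0,4,6], [0,5,6], [0,5,7], [0,7,8], [1,2,4], [1,2,5], [1,3,5], [1,3,8], [2,4,7], [2,5,6], [2,6,8], [2,7,8], [3,4,6], [3,4,7], [3,5,7], [3,6,8]

so the chain groups are C_0 ≅ Z^9, C_1 ≅ Z^27, C_2 ≅ Z^18.

∂_1: C_1 → C_0 is given by ∂[p,q] = [q] − [p]. For instance
  ∂[2,5] = [5] − [2].
The resulting 9×27 matrix has rank 8, and its Smith normal form has invariant factors (1,1,1,1,1,1,1,1).

The boundary map ∂_2: C_2 → C_1 sends each 2-simplex [p,q,r] to [q,r] − [p,r] + [p,q]. For instance
  ∂[1,3,8] = [3,8] − [1,8] + [1,3],
  ∂[1,2,5] = [2,5] − [1,5] + [1,2].
The resulting 27×18 matrix has rank 17, and its Smith normal form has invariant factors (1,1,1,1,1,1,1,1,1,1,1,1,1,1,1,1,1).

Now H_k = ker ∂_k / im ∂_{k+1}, so:

  H_2: rank ker ∂_2 − rank ∂_3 = (18 − 17) − 0 = 1, and there is no ∂_3, so H_2 = Z.

(K is a triangulation of the torus T^2.)

H_2 = Z.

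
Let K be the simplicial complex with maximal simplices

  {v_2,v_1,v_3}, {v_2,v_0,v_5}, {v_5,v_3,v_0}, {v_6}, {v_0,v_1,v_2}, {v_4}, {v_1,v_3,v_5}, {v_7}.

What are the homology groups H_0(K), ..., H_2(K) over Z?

Fix the vertex order v_0 < v_1 < v_2 < v_3 < v_4 < v_5 < v_6 < v_7 and write every simplex with vertices in increasing order. Then dim K = 2 and the simplices of K are:

  0-simplices (8): [v_0], [v_1], [v_2], [v_3], [v_4], [v_5], [v_6], [v_7]
  1-simplices (10): [v_0,v_1], [v_0,v_2], [v_0,v_3], [v_0,v_5], [v_1,v_2], [v_1,v_3], [v_1,v_5], [v_2,v_3], [v_2,v_5], [v_3,v_5]
  2-simplices (5): [v_0,v_1,v_2], [v_0,v_2,v_5], [v_0,v_3,v_5], [v_1,v_2,v_3], [v_1,v_3,v_5]

so the chain groups are C_0 ≅ Z^8, C_1 ≅ Z^10, C_2 ≅ Z^5.

∂_1: C_1 → C_0 maps an edge to its endpoints' difference, ∂[p,q] = q − p.
The 8×10 boundary matrix has rank 4 and Smith normal form diag(1,1,1,1).

The boundary map ∂_2: C_2 → C_1 acts by ∂[p,q,r] = [q,r] − [p,r] + [p,q]. For instance
  ∂[v_1,v_3,v_5] = [v_3,v_5] − [v_1,v_5] + [v_1,v_3],
  ∂[v_0,v_2,v_5] = [v_2,v_5] − [v_0,v_5] + [v_0,v_2].
The 10×5 boundary matrix has rank 5 and Smith normal form diag(1,1,1,1,1).

Computing H_k = (kernel of ∂_k) / (image of ∂_{k+1}):

  H_0: rank C_0 − rank ∂_1 = 8 − 4 = 4, and the invariant factors of ∂_1 are all 1, so H_0 = Z^4.
  H_1: rank ker ∂_1 − rank ∂_2 = (10 − 4) − 5 = 1, and the invariant factors of ∂_2 are all 1, so H_1 = Z.
  H_2: rank ker ∂_2 − rank ∂_3 = (5 − 5) − 0 = 0, and there is no ∂_3, so H_2 = 0.

(K is a triangulation of the disjoint union of the Möbius band and a set of 3 points.)

H_0 = Z^4,  H_1 = Z,  H_2 = 0.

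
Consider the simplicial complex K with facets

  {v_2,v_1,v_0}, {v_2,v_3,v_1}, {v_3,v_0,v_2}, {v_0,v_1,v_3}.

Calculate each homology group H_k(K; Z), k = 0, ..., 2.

Take the total order v_0 < v_1 < v_2 < v_3 on the vertex set. Then K (dimension 2) consists of the simplices:

  0-simplices (4): [v_0], [v_1], [v_2], [v_3]
  1-simplices (6): [v_0,v_1], [v_0,v_2], [v_0,v_3], [v_1,v_2], [v_1,v_3], [v_2,v_3]
  2-simplices (4): [v_0,v_1,v_2], [v_0,v_1,v_3], [v_0,v_2,v_3], [v_1,v_2,v_3]

Hence C_0 ≅ Z^4, C_1 ≅ Z^6, C_2 ≅ Z^4.

∂_1: C_1 → C_0 maps an edge to its endpoints' difference, ∂[p,q] = q − p.
This gives a 4×6 integer matrix of rank 3; reducing to Smith normal form yields diagonal entries (1,1,1).

∂_2: C_2 → C_1 maps a triangle to the signed sum of its edges. For instance
  ∂[v_0,v_2,v_3] = [v_2,v_3] − [v_0,v_3] + [v_0,v_2],
  ∂[v_1,v_2,v_3] = [v_2,v_3] − [v_1,v_3] + [v_1,v_2].
This gives a 6×4 integer matrix of rank 3; reducing to Smith normal form yields diagonal entries (1,1,1).

From H_k ≅ ker(∂_k) / im(∂_{k+1}) we obtain:

  H_0: rank C_0 − rank ∂_1 = 4 − 3 = 1, and the invariant factors of ∂_1 are all 1, so H_0 ≅ Z.
  H_1: rank ker ∂_1 − rank ∂_2 = (6 − 3) − 3 = 0, and the invariant factors of ∂_2 are all 1, so H_1 ≅ 0.
  H_2: rank ker ∂_2 − rank ∂_3 = (4 − 3) − 0 = 1, and there is no ∂_3, so H_2 ≅ Z.

As a check, the Euler characteristic is 4 − 6 + 4 = 2, which agrees with 1 − 0 + 1 = 2.
(K is a triangulation of the 2-sphere S^2.)

H_0 = Z,  H_1 = 0,  H_2 = Z.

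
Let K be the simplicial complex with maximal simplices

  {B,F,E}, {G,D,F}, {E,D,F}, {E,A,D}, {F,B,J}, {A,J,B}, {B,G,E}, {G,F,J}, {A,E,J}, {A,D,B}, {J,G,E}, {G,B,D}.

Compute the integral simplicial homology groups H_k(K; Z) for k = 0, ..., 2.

H_0 = Z,  H_1 = Z/2Z,  H_2 = 0.

Fix the vertex order A < B < D < E < F < G < J and write every simplex with vertices in increasing order. Then dim K = 2 and the simplices of K are:

  0-simplices (7): A, B, D, E, F, G, J
  1-simplices (18): AB, AD, AE, AJ, BD, BE, BF, BG, BJ, DE, DF, DG, EF, EG, EJ, FG, FJ, GJ
  2-simplices (12): ABD, ABJ, ADE, AEJ, BDG, BEF, BEG, BFJ, DEF, DFG, EGJ, FGJ

so the chain groups are C_0 ≅ Z^7, C_1 ≅ Z^18, C_2 ≅ Z^12.

∂_1: C_1 → C_0 sends each edge [p,q] (with p < q) to q − p.
This gives a 7×18 integer matrix of rank 6; reducing to Smith normal form yields diagonal entries (1,1,1,1,1,1).

∂_2: C_2 → C_1 maps a triangle to the signed sum of its edges. For instance
  ∂DFG = FG − DG + DF,
  ∂ADE = DE − AE + AD.
The 18×12 boundary matrix has rank 12 and Smith normal form diag(1,1,1,1,1,1,1,1,1,1,1,2).

Reading off H_k = ker ∂_k / im ∂_{k+1}:

  H_0: rank C_0 − rank ∂_1 = 7 − 6 = 1, and the invariant factors of ∂_1 are all 1, so H_0 = Z.
  H_1: rank ker ∂_1 − rank ∂_2 = (18 − 6) − 12 = 0, and ∂_2 has invariant factor 2 > 1, so H_1 = Z/2Z.
  H_2: rank ker ∂_2 − rank ∂_3 = (12 − 12) − 0 = 0, and there is no ∂_3, so H_2 = 0.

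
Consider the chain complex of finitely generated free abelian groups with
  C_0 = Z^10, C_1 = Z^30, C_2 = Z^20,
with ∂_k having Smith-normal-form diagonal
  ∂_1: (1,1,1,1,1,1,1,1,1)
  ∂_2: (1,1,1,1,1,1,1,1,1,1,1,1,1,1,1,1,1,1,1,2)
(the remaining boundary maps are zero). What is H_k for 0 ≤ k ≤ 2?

H_0 = Z,  H_1 = Z ⊕ Z/2,  H_2 = 0.

H_0: b_0 = 10 − 0 − 9 = 1; torsion from ∂_1 factors > 1: none. So H_0 = Z.
H_1: b_1 = 30 − 9 − 20 = 1; torsion from ∂_2 factors > 1: [2]. So H_1 = Z ⊕ Z/2.
H_2: b_2 = 20 − 20 − 0 = 0; torsion from ∂_3 factors > 1: none. So H_2 = 0.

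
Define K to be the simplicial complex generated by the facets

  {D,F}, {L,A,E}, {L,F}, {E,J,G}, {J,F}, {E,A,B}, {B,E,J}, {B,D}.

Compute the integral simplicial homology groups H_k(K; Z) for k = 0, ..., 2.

Take the total order A < B < D < E < F < G < J < L on the vertex set. Then K (dimension 2) consists of the simplices:

  0-simplices (8): A, B, D, E, F, G, J, L
  1-simplices (13): AB, AE, AL, BD, BE, BJ, DF, EG, EJ, EL, FJ, FL, GJ
  2-simplices (4): ABE, AEL, BEJ, EGJ

giving chain groups C_0 ≅ Z^8, C_1 ≅ Z^13, C_2 ≅ Z^4.

The boundary map ∂_1: C_1 → C_0 sends each edge [p,q] (with p < q) to q − p.
This gives a 8×13 integer matrix of rank 7; reducing to Smith normal form yields diagonal entries (1,1,1,1,1,1,1).

∂_2: C_2 → C_1 maps a triangle to the signed sum of its edges. For instance
  ∂ABE = BE − AE + AB,
  ∂BEJ = EJ − BJ + BE.
The resulting 13×4 matrix has rank 4, and its Smith normal form has invariant factors (1,1,1,1).

From H_k ≅ ker(∂_k) / im(∂_{k+1}) we obtain:

  H_0: rank C_0 − rank ∂_1 = 8 − 7 = 1, and the invariant factors of ∂_1 are all 1, so H_0 ≅ Z.
  H_1: rank ker ∂_1 − rank ∂_2 = (13 − 7) − 4 = 2, and the invariant factors of ∂_2 are all 1, so H_1 ≅ Z^2.
  H_2: rank ker ∂_2 − rank ∂_3 = (4 − 4) − 0 = 0, and there is no ∂_3, so H_2 ≅ 0.

H_0 ≅ Z,  H_1 ≅ Z^2,  H_2 = 0.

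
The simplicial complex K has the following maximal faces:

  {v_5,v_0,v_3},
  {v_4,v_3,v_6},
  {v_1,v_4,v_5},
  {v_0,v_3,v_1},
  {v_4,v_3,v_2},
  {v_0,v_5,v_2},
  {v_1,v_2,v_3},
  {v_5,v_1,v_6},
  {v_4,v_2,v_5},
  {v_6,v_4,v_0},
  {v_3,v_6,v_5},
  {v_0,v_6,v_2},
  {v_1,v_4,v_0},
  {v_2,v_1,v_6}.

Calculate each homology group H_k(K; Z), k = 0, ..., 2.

H_0 ≅ Z,  H_1 ≅ Z^2,  H_2 ≅ Z.

K has 7 vertices, 21 edges, 14 triangles.
rank ∂_0 = 0, rank ∂_1 = 6 ⇒ b_0 = 7 − 0 − 6 = 1; all invariant factors of ∂_1 are 1 so no torsion. So H_0 = Z.
rank ∂_1 = 6, rank ∂_2 = 13 ⇒ b_1 = 21 − 6 − 13 = 2; all invariant factors of ∂_2 are 1 so no torsion. So H_1 = Z^2.
rank ∂_2 = 13, rank ∂_3 = 0 ⇒ b_2 = 14 − 13 − 0 = 1. So H_2 = Z.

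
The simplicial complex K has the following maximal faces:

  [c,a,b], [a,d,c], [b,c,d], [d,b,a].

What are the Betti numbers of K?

b_0 = 1, b_1 = 0, b_2 = 1.

Fix the vertex order a < b < c < d and write every simplex with vertices in increasing order. Then dim K = 2 and the simplices of K are:

  0-simplices (4): a, b, c, d
  1-simplices (6): ab, ac, ad, bc, bd, cd
  2-simplices (4): abc, abd, acd, bcd

giving chain groups C_0 ≅ Z^4, C_1 ≅ Z^6, C_2 ≅ Z^4.

The boundary map ∂_1: C_1 → C_0 maps an edge to its endpoints' difference, ∂[p,q] = q − p. For instance
  ∂ac = c − a.
The 4×6 boundary matrix has rank 3 and Smith normal form diag(1,1,1).

The boundary map ∂_2: C_2 → C_1 sends each 2-simplex [p,q,r] to [q,r] − [p,r] + [p,q]. For instance
  ∂bcd = cd − bd + bc,
  ∂abc = bc − ac + ab.
The 6×4 boundary matrix has rank 3 and Smith normal form diag(1,1,1).

Computing H_k = (kernel of ∂_k) / (image of ∂_{k+1}):

  H_0: rank C_0 − rank ∂_1 = 4 − 3 = 1, and the invariant factors of ∂_1 are all 1, so H_0 = Z.
  H_1: rank ker ∂_1 − rank ∂_2 = (6 − 3) − 3 = 0, and the invariant factors of ∂_2 are all 1, so H_1 = 0.
  H_2: rank ker ∂_2 − rank ∂_3 = (4 − 3) − 0 = 1, and there is no ∂_3, so H_2 = Z.

As a check, the Euler characteristic is 4 − 6 + 4 = 2, which agrees with 1 − 0 + 1 = 2.

Hence the Betti numbers are b_0 = 1, b_1 = 0, b_2 = 1.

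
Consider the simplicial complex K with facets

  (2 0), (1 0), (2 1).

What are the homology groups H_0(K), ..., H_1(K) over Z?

H_0 = Z,  H_1 = Z.

K has 3 vertices, 3 edges.
rank ∂_0 = 0, rank ∂_1 = 2 ⇒ b_0 = 3 − 0 − 2 = 1; all invariant factors of ∂_1 are 1 so no torsion. So H_0 ≅ Z.
rank ∂_1 = 2, rank ∂_2 = 0 ⇒ b_1 = 3 − 2 − 0 = 1. So H_1 ≅ Z.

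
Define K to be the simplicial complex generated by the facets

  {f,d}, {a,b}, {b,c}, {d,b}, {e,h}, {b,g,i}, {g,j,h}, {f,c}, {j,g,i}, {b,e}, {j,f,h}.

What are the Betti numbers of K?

b_0 = 1, b_1 = 3, b_2 = 0.

Fix the vertex order a < b < c < d < e < f < g < h < i < j and write every simplex with vertices in increasing order. Then dim K = 2 and the simplices of K are:

  0-simplices (10): a, b, c, d, e, f, g, h, i, j
  1-simplices (16): ab, bc, bd, be, bg, bi, cf, df, eh, fh, fj, gh, gi, gj, hj, ij
  2-simplices (4): bgi, fhj, ghj, gij

so the chain groups are C_0 ≅ Z^10, C_1 ≅ Z^16, C_2 ≅ Z^4.

∂_1: C_1 → C_0 maps an edge to its endpoints' difference, ∂[p,q] = q − p.
This gives a 10×16 integer matrix of rank 9; reducing to Smith normal form yields diagonal entries (1,1,1,1,1,1,1,1,1).

The boundary map ∂_2: C_2 → C_1 sends each 2-simplex [p,q,r] to [q,r] − [p,r] + [p,q]. For instance
  ∂ghj = hj − gj + gh,
  ∂fhj = hj − fj + fh.
The resulting 16×4 matrix has rank 4, and its Smith normal form has invariant factors (1,1,1,1).

Computing H_k = (kernel of ∂_k) / (image of ∂_{k+1}):

  H_0: rank C_0 − rank ∂_1 = 10 − 9 = 1, and the invariant factors of ∂_1 are all 1, so H_0 = Z.
  H_1: rank ker ∂_1 − rank ∂_2 = (16 − 9) − 4 = 3, and the invariant factors of ∂_2 are all 1, so H_1 = Z^3.
  H_2: rank ker ∂_2 − rank ∂_3 = (4 − 4) − 0 = 0, and there is no ∂_3, so H_2 = 0.

As a check, the Euler characteristic is 10 − 16 + 4 = -2, which agrees with 1 − 3 + 0 = -2.

Hence the Betti numbers are b_0 = 1, b_1 = 3, b_2 = 0.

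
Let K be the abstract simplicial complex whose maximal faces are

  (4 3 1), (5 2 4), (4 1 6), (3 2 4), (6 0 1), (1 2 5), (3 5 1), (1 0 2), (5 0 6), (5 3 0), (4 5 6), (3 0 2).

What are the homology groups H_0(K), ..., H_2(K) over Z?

H_0 = Z,  H_1 = Z/2,  H_2 = 0.

Order the vertices as 0 < 1 < 2 < 3 < 4 < 5 < 6. Listing each simplex with vertices in this order, K has dimension 2 with simplices:

  0-simplices (7): [0], [1], [2], [3], [4], [5], [6]
  1-simplices (18): [0,1], [0,2], [0,3], [0,5], [0,6], [1,2], [1,3], [1,4], [1,5], [1,6], [2,3], [2,4], [2,5], [3,4], [3,5], [4,5], [4,6], [5,6]
  2-simplices (12): [0,1,2], [0,1,6], [0,2,3], [0,3,5], [0,5,6], [1,2,5], [1,3,4], [1,3,5], [1,4,6], [2,3,4], [2,4,5], [4,5,6]

Hence C_0 ≅ Z^7, C_1 ≅ Z^18, C_2 ≅ Z^12.

Boundary ∂_1: C_1 → C_0 maps an edge to its endpoints' difference, ∂[p,q] = q − p. For instance
  ∂[0,1] = [1] − [0].
This gives a 7×18 integer matrix of rank 6; reducing to Smith normal form yields diagonal entries (1,1,1,1,1,1).

Boundary ∂_2: C_2 → C_1 sends each 2-simplex [p,q,r] to [q,r] − [p,r] + [p,q]. For instance
  ∂[0,1,6] = [1,6] − [0,6] + [0,1],
  ∂[1,2,5] = [2,5] − [1,5] + [1,2].
As a 18×12 matrix over Z this has rank 12, with invariant factors (1,1,1,1,1,1,1,1,1,1,1,2).

Reading off H_k = ker ∂_k / im ∂_{k+1}:

  H_0: rank C_0 − rank ∂_1 = 7 − 6 = 1, and the invariant factors of ∂_1 are all 1, so H_0 = Z.
  H_1: rank ker ∂_1 − rank ∂_2 = (18 − 6) − 12 = 0, and ∂_2 has invariant factor 2 > 1, so H_1 = Z/2.
  H_2: rank ker ∂_2 − rank ∂_3 = (12 − 12) − 0 = 0, and there is no ∂_3, so H_2 = 0.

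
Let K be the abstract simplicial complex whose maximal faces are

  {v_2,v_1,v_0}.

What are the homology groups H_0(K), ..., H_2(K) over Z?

We work with the vertex ordering v_0 < v_1 < v_2. The simplices of K, each written with vertices in increasing order, are:

  0-simplices (3): [v_0], [v_1], [v_2]
  1-simplices (3): [v_0,v_1], [v_0,v_2], [v_1,v_2]
  2-simplices (1): [v_0,v_1,v_2]

Hence C_0 ≅ Z^3, C_1 ≅ Z^3, C_2 ≅ Z^1.

∂_1: C_1 → C_0 is given by ∂[p,q] = [q] − [p].
The resulting 3×3 matrix has rank 2, and its Smith normal form has invariant factors (1,1).

Boundary ∂_2: C_2 → C_1 acts by ∂[p,q,r] = [q,r] − [p,r] + [p,q]. For instance
  ∂[v_0,v_1,v_2] = [v_1,v_2] − [v_0,v_2] + [v_0,v_1].
As a 3×1 matrix over Z this has rank 1, with invariant factors (1).

Reading off H_k = ker ∂_k / im ∂_{k+1}:

  H_0: rank C_0 − rank ∂_1 = 3 − 2 = 1, and the invariant factors of ∂_1 are all 1, so H_0 = Z.
  H_1: rank ker ∂_1 − rank ∂_2 = (3 − 2) − 1 = 0, and the invariant factors of ∂_2 are all 1, so H_1 = 0.
  H_2: rank ker ∂_2 − rank ∂_3 = (1 − 1) − 0 = 0, and there is no ∂_3, so H_2 = 0.

(K is a triangulation of the 2-simplex.)

H_0 = Z,  H_1 = 0,  H_2 = 0.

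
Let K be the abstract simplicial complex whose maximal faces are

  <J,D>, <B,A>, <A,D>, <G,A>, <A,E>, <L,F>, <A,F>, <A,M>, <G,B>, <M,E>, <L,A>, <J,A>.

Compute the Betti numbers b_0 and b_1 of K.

b_0 = 1, b_1 = 4.

Fix the vertex order A < B < D < E < F < G < J < L < M and write every simplex with vertices in increasing order. Then dim K = 1 and the simplices of K are:

  0-simplices (9): A, B, D, E, F, G, J, L, M
  1-simplices (12): AB, AD, AE, AF, AG, AJ, AL, AM, BG, DJ, EM, FL

giving chain groups C_0 ≅ Z^9, C_1 ≅ Z^12.

Boundary ∂_1: C_1 → C_0 is given by ∂[p,q] = [q] − [p]. For instance
  ∂BG = G − B.
The 9×12 boundary matrix has rank 8 and Smith normal form diag(1,1,1,1,1,1,1,1).

Computing H_k = (kernel of ∂_k) / (image of ∂_{k+1}):

  H_0: rank C_0 − rank ∂_1 = 9 − 8 = 1, and the invariant factors of ∂_1 are all 1, so H_0 = Z.
  H_1: rank ker ∂_1 − rank ∂_2 = (12 − 8) − 0 = 4, and there is no ∂_2, so H_1 = Z^4.

As a check, the Euler characteristic is 9 − 12 = -3, which agrees with 1 − 4 = -3.
(K is a triangulation of a wedge of 4 circles.)

Hence the Betti numbers are b_0 = 1, b_1 = 4.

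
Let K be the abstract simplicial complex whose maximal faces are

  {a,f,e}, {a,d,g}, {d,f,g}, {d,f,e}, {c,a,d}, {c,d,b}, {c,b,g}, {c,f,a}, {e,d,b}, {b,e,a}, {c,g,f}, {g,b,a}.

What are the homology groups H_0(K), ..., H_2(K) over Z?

Take the total order a < b < c < d < e < f < g on the vertex set. Then K (dimension 2) consists of the simplices:

  0-simplices (7): a, b, c, d, e, f, g
  1-simplices (18): ab, ac, ad, ae, af, ag, bc, bd, be, bg, cd, cf, cg, de, df, dg, ef, fg
  2-simplices (12): abe, abg, acd, acf, adg, aef, bcd, bcg, bde, cfg, def, dfg

Hence C_0 ≅ Z^7, C_1 ≅ Z^18, C_2 ≅ Z^12.

Boundary ∂_1: C_1 → C_0 is given by ∂[p,q] = [q] − [p].
The resulting 7×18 matrix has rank 6, and its Smith normal form has invariant factors (1,1,1,1,1,1).

∂_2: C_2 → C_1 maps a triangle to the signed sum of its edges. For instance
  ∂abe = be − ae + ab,
  ∂acd = cd − ad + ac.
As a 18×12 matrix over Z this has rank 12, with invariant factors (1,1,1,1,1,1,1,1,1,1,1,2).

Reading off H_k = ker ∂_k / im ∂_{k+1}:

  H_0: rank C_0 − rank ∂_1 = 7 − 6 = 1, and the invariant factors of ∂_1 are all 1, so H_0 = Z.
  H_1: rank ker ∂_1 − rank ∂_2 = (18 − 6) − 12 = 0, and ∂_2 has invariant factor 2 > 1, so H_1 = Z/2.
  H_2: rank ker ∂_2 − rank ∂_3 = (12 − 12) − 0 = 0, and there is no ∂_3, so H_2 = 0.

H_0 ≅ Z,  H_1 ≅ Z/2,  H_2 = 0.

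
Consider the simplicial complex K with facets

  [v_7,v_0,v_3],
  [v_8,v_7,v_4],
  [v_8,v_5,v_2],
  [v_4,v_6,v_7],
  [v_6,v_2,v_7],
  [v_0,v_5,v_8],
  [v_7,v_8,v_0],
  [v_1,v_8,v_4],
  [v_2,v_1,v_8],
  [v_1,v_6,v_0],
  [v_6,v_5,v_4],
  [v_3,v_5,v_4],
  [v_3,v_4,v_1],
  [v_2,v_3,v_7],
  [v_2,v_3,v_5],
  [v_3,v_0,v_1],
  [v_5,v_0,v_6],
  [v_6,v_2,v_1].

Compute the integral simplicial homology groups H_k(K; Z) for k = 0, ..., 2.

K has 9 vertices, 27 edges, 18 triangles.
rank ∂_0 = 0, rank ∂_1 = 8 ⇒ b_0 = 9 − 0 − 8 = 1; all invariant factors of ∂_1 are 1 so no torsion. So H_0 ≅ Z.
rank ∂_1 = 8, rank ∂_2 = 17 ⇒ b_1 = 27 − 8 − 17 = 2; all invariant factors of ∂_2 are 1 so no torsion. So H_1 ≅ Z^2.
rank ∂_2 = 17, rank ∂_3 = 0 ⇒ b_2 = 18 − 17 − 0 = 1. So H_2 ≅ Z.

H_0 ≅ Z,  H_1 ≅ Z^2,  H_2 ≅ Z.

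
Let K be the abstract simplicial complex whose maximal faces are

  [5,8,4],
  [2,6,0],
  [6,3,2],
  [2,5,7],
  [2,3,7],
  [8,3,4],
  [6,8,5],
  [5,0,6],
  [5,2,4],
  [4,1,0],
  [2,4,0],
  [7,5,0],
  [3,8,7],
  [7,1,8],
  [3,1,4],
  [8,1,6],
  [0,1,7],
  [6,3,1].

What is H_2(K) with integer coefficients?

H_2 ≅ 0.

We work with the vertex ordering 0 < 1 < 2 < 3 < 4 < 5 < 6 < 7 < 8. The simplices of K, each written with vertices in increasing order, are:

  0-simplices (9): [0], [1], [2], [3], [4], [5], [6], [7], [8]
  1-simplices (27): (27 of them)
  2-simplices (18): [0,1,4], [0,1,7], [0,2,4], [0,2,6], [0,5,6], [0,5,7], [1,3,4], [1,3,6], [1,6,8], [1,7,8], [2,3,6], [2,3,7], [2,4,5], [2,5,7], [3,4,8], [3,7,8], [4,5,8], [5,6,8]

Hence C_0 ≅ Z^9, C_1 ≅ Z^27, C_2 ≅ Z^18.

Boundary ∂_1: C_1 → C_0 is given by ∂[p,q] = [q] − [p]. For instance
  ∂[5,6] = [6] − [5].
As a 9×27 matrix over Z this has rank 8, with invariant factors (1,1,1,1,1,1,1,1).

The boundary map ∂_2: C_2 → C_1 acts by ∂[p,q,r] = [q,r] − [p,r] + [p,q]. For instance
  ∂[2,4,5] = [4,5] − [2,5] + [2,4],
  ∂[2,5,7] = [5,7] − [2,7] + [2,5].
The 27×18 boundary matrix has rank 18 and Smith normal form diag(1,1,1,1,1,1,1,1,1,1,1,1,1,1,1,1,1,2).

Now H_k = ker ∂_k / im ∂_{k+1}, so:

  H_2: rank ker ∂_2 − rank ∂_3 = (18 − 18) − 0 = 0, and there is no ∂_3, so H_2 ≅ 0.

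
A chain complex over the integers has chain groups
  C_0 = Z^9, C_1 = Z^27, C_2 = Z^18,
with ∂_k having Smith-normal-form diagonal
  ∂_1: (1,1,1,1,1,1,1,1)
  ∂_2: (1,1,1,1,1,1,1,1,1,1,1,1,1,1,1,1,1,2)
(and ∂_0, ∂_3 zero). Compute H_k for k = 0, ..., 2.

H_0: b_0 = 9 − 0 − 8 = 1; torsion from ∂_1 factors > 1: none. So H_0 = Z.
H_1: b_1 = 27 − 8 − 18 = 1; torsion from ∂_2 factors > 1: [2]. So H_1 = Z ⊕ Z/2.
H_2: b_2 = 18 − 18 − 0 = 0; torsion from ∂_3 factors > 1: none. So H_2 = 0.

H_0 = Z,  H_1 = Z ⊕ Z/2,  H_2 = 0.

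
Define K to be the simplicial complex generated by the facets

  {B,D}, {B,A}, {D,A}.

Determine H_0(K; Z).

H_0 ≅ Z.

We work with the vertex ordering A < B < D. The simplices of K, each written with vertices in increasing order, are:

  0-simplices (3): A, B, D
  1-simplices (3): AB, AD, BD

so the chain groups are C_0 ≅ Z^3, C_1 ≅ Z^3.

∂_1: C_1 → C_0 sends each edge [p,q] (with p < q) to q − p. For instance
  ∂AB = B − A.
This gives a 3×3 integer matrix of rank 2; reducing to Smith normal form yields diagonal entries (1,1).

Now H_k = ker ∂_k / im ∂_{k+1}, so:

  H_0: rank C_0 − rank ∂_1 = 3 − 2 = 1, and the invariant factors of ∂_1 are all 1, so H_0 ≅ Z.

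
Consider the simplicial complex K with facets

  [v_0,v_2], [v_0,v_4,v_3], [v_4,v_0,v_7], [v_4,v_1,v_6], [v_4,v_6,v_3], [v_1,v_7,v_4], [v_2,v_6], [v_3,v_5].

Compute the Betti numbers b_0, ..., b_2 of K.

b_0 = 1, b_1 = 1, b_2 = 0.

Order the vertices as v_0 < v_1 < v_2 < v_3 < v_4 < v_5 < v_6 < v_7. Listing each simplex with vertices in this order, K has dimension 2 with simplices:

  0-simplices (8): [v_0], [v_1], [v_2], [v_3], [v_4], [v_5], [v_6], [v_7]
  1-simplices (13): [v_0,v_2], [v_0,v_3], [v_0,v_4], [v_0,v_7], [v_1,v_4], [v_1,v_6], [v_1,v_7], [v_2,v_6], [v_3,v_4], [v_3,v_5], [v_3,v_6], [v_4,v_6], [v_4,v_7]
  2-simplices (5): [v_0,v_3,v_4], [v_0,v_4,v_7], [v_1,v_4,v_6], [v_1,v_4,v_7], [v_3,v_4,v_6]

so the chain groups are C_0 ≅ Z^8, C_1 ≅ Z^13, C_2 ≅ Z^5.

Boundary ∂_1: C_1 → C_0 is given by ∂[p,q] = [q] − [p]. For instance
  ∂[v_3,v_6] = [v_6] − [v_3].
The 8×13 boundary matrix has rank 7 and Smith normal form diag(1,1,1,1,1,1,1).

∂_2: C_2 → C_1 maps a triangle to the signed sum of its edges. For instance
  ∂[v_1,v_4,v_6] = [v_4,v_6] − [v_1,v_6] + [v_1,v_4],
  ∂[v_0,v_4,v_7] = [v_4,v_7] − [v_0,v_7] + [v_0,v_4].
This gives a 13×5 integer matrix of rank 5; reducing to Smith normal form yields diagonal entries (1,1,1,1,1).

From H_k ≅ ker(∂_k) / im(∂_{k+1}) we obtain:

  H_0: rank C_0 − rank ∂_1 = 8 − 7 = 1, and the invariant factors of ∂_1 are all 1, so H_0 ≅ Z.
  H_1: rank ker ∂_1 − rank ∂_2 = (13 − 7) − 5 = 1, and the invariant factors of ∂_2 are all 1, so H_1 ≅ Z.
  H_2: rank ker ∂_2 − rank ∂_3 = (5 − 5) − 0 = 0, and there is no ∂_3, so H_2 ≅ 0.

Hence the Betti numbers are b_0 = 1, b_1 = 1, b_2 = 0.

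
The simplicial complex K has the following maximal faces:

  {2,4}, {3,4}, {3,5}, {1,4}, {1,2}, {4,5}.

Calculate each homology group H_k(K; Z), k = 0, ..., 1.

K has 5 vertices, 6 edges.
rank ∂_0 = 0, rank ∂_1 = 4 ⇒ b_0 = 5 − 0 − 4 = 1; all invariant factors of ∂_1 are 1 so no torsion. So H_0 = Z.
rank ∂_1 = 4, rank ∂_2 = 0 ⇒ b_1 = 6 − 4 − 0 = 2. So H_1 = Z^2.

H_0 ≅ Z,  H_1 ≅ Z^2.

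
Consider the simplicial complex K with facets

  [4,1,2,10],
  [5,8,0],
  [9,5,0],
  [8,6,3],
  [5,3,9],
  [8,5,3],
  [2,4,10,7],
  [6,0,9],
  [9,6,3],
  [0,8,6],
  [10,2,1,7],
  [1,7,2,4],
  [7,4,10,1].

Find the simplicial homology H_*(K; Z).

Fix the vertex order 0 < 1 < 2 < 3 < 4 < 5 < 6 < 7 < 8 < 9 < 10 and write every simplex with vertices in increasing order. Then dim K = 3 and the simplices of K are:

  0-simplices (11): [0], [1], [2], [3], [4], [5], [6], [7], [8], [9], [10]
  1-simplices (22): [0,5], [0,6], [0,8], [0,9], [1,2], [1,4], [1,7], [1,10], [2,4], [2,7], [2,10], [3,5], [3,6], [3,8], [3,9], [4,7], [4,10], [5,8], [5,9], [6,8], [6,9], [7,10]
  2-simplices (18): (18 of them)
  3-simplices (5): [1,2,4,7], [1,2,4,10], [1,2,7,10], [1,4,7,10], [2,4,7,10]

Hence C_0 ≅ Z^11, C_1 ≅ Z^22, C_2 ≅ Z^18, C_3 ≅ Z^5.

The boundary map ∂_1: C_1 → C_0 sends each edge [p,q] (with p < q) to q − p. For instance
  ∂[6,9] = [9] − [6].
This gives a 11×22 integer matrix of rank 9; reducing to Smith normal form yields diagonal entries (1,1,1,1,1,1,1,1,1).

Boundary ∂_2: C_2 → C_1 acts by ∂[p,q,r] = [q,r] − [p,r] + [p,q]. For instance
  ∂[1,2,7] = [2,7] − [1,7] + [1,2],
  ∂[3,6,9] = [6,9] − [3,9] + [3,6].
The resulting 22×18 matrix has rank 13, and its Smith normal form has invariant factors (1,1,1,1,1,1,1,1,1,1,1,1,1).

∂_3: C_3 → C_2 sends each 3-simplex σ to the alternating sum Σ_i (−1)^i (σ with its i-th vertex removed). For instance
  ∂[1,4,7,10] = [4,7,10] − [1,7,10] + [1,4,10] − [1,4,7],
  ∂[2,4,7,10] = [4,7,10] − [2,7,10] + [2,4,10] − [2,4,7].
This gives a 18×5 integer matrix of rank 4; reducing to Smith normal form yields diagonal entries (1,1,1,1).

From H_k ≅ ker(∂_k) / im(∂_{k+1}) we obtain:

  H_0: rank C_0 − rank ∂_1 = 11 − 9 = 2, and the invariant factors of ∂_1 are all 1, so H_0 ≅ Z^2.
  H_1: rank ker ∂_1 − rank ∂_2 = (22 − 9) − 13 = 0, and the invariant factors of ∂_2 are all 1, so H_1 ≅ 0.
  H_2: rank ker ∂_2 − rank ∂_3 = (18 − 13) − 4 = 1, and the invariant factors of ∂_3 are all 1, so H_2 ≅ Z.
  H_3: rank ker ∂_3 − rank ∂_4 = (5 − 4) − 0 = 1, and there is no ∂_4, so H_3 ≅ Z.

(K is a triangulation of the disjoint union of the 3-sphere S^3 and the 2-sphere S^2.)

H_0 = Z^2,  H_1 = 0,  H_2 = Z,  H_3 = Z.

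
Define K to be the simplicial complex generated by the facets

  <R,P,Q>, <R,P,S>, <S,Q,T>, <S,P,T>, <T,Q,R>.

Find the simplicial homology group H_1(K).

Order the vertices as P < Q < R < S < T. Listing each simplex with vertices in this order, K has dimension 2 with simplices:

  0-simplices (5): P, Q, R, S, T
  1-simplices (10): PQ, PR, PS, PT, QR, QS, QT, RS, RT, ST
  2-simplices (5): PQR, PRS, PST, QRT, QST

so the chain groups are C_0 ≅ Z^5, C_1 ≅ Z^10, C_2 ≅ Z^5.

∂_1: C_1 → C_0 maps an edge to its endpoints' difference, ∂[p,q] = q − p. For instance
  ∂ST = T − S.
The 5×10 boundary matrix has rank 4 and Smith normal form diag(1,1,1,1).

∂_2: C_2 → C_1 maps a triangle to the signed sum of its edges. For instance
  ∂PST = ST − PT + PS,
  ∂QST = ST − QT + QS.
This gives a 10×5 integer matrix of rank 5; reducing to Smith normal form yields diagonal entries (1,1,1,1,1).

Now H_k = ker ∂_k / im ∂_{k+1}, so:

  H_1: rank ker ∂_1 − rank ∂_2 = (10 − 4) − 5 = 1, and the invariant factors of ∂_2 are all 1, so H_1 = Z.

(K is a triangulation of the Möbius band.)

H_1 = Z.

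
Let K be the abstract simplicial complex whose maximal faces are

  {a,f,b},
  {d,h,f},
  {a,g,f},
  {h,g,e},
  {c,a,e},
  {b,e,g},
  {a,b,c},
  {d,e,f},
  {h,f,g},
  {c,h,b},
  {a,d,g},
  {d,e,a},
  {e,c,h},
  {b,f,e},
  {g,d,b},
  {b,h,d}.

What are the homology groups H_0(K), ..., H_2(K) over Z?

H_0 ≅ Z,  H_1 ≅ Z^2,  H_2 ≅ Z.

Order the vertices as a < b < c < d < e < f < g < h. Listing each simplex with vertices in this order, K has dimension 2 with simplices:

  0-simplices (8): a, b, c, d, e, f, g, h
  1-simplices (24): ab, ac, ad, ae, af, ag, bc, bd, be, bf, bg, bh, ce, ch, de, df, dg, dh, ef, eg, eh, fg, fh, gh
  2-simplices (16): abc, abf, ace, ade, adg, afg, bch, bdg, bdh, bef, beg, ceh, def, dfh, egh, fgh

giving chain groups C_0 ≅ Z^8, C_1 ≅ Z^24, C_2 ≅ Z^16.

The boundary map ∂_1: C_1 → C_0 sends each edge [p,q] (with p < q) to q − p.
The resulting 8×24 matrix has rank 7, and its Smith normal form has invariant factors (1,1,1,1,1,1,1).

∂_2: C_2 → C_1 acts by ∂[p,q,r] = [q,r] − [p,r] + [p,q]. For instance
  ∂ade = de − ae + ad,
  ∂dfh = fh − dh + df.
The 24×16 boundary matrix has rank 15 and Smith normal form diag(1,1,1,1,1,1,1,1,1,1,1,1,1,1,1).

From H_k ≅ ker(∂_k) / im(∂_{k+1}) we obtain:

  H_0: rank C_0 − rank ∂_1 = 8 − 7 = 1, and the invariant factors of ∂_1 are all 1, so H_0 ≅ Z.
  H_1: rank ker ∂_1 − rank ∂_2 = (24 − 7) − 15 = 2, and the invariant factors of ∂_2 are all 1, so H_1 ≅ Z^2.
  H_2: rank ker ∂_2 − rank ∂_3 = (16 − 15) − 0 = 1, and there is no ∂_3, so H_2 ≅ Z.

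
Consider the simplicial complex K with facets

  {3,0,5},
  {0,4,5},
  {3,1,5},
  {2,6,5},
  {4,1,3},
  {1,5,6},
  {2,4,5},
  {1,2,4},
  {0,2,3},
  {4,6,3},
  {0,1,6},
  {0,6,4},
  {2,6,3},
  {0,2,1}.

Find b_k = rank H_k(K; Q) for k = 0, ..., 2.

Order the vertices as 0 < 1 < 2 < 3 < 4 < 5 < 6. Listing each simplex with vertices in this order, K has dimension 2 with simplices:

  0-simplices (7): [0], [1], [2], [3], [4], [5], [6]
  1-simplices (21): [0,1], [0,2], [0,3], [0,4], [0,5], [0,6], [1,2], [1,3], [1,4], [1,5], [1,6], [2,3], [2,4], [2,5], [2,6], [3,4], [3,5], [3,6], [4,5], [4,6], [5,6]
  2-simplices (14): [0,1,2], [0,1,6], [0,2,3], [0,3,5], [0,4,5], [0,4,6], [1,2,4], [1,3,4], [1,3,5], [1,5,6], [2,3,6], [2,4,5], [2,5,6], [3,4,6]

giving chain groups C_0 ≅ Z^7, C_1 ≅ Z^21, C_2 ≅ Z^14.

∂_1: C_1 → C_0 sends each edge [p,q] (with p < q) to q − p. For instance
  ∂[0,4] = [4] − [0].
This gives a 7×21 integer matrix of rank 6; reducing to Smith normal form yields diagonal entries (1,1,1,1,1,1).

∂_2: C_2 → C_1 sends each 2-simplex [p,q,r] to [q,r] − [p,r] + [p,q]. For instance
  ∂[1,3,4] = [3,4] − [1,4] + [1,3],
  ∂[3,4,6] = [4,6] − [3,6] + [3,4].
The 21×14 boundary matrix has rank 13 and Smith normal form diag(1,1,1,1,1,1,1,1,1,1,1,1,1).

Now H_k = ker ∂_k / im ∂_{k+1}, so:

  H_0: rank C_0 − rank ∂_1 = 7 − 6 = 1, and the invariant factors of ∂_1 are all 1, so H_0 ≅ Z.
  H_1: rank ker ∂_1 − rank ∂_2 = (21 − 6) − 13 = 2, and the invariant factors of ∂_2 are all 1, so H_1 ≅ Z^2.
  H_2: rank ker ∂_2 − rank ∂_3 = (14 − 13) − 0 = 1, and there is no ∂_3, so H_2 ≅ Z.

Hence the Betti numbers are b_0 = 1, b_1 = 2, b_2 = 1.

b_0 = 1, b_1 = 2, b_2 = 1.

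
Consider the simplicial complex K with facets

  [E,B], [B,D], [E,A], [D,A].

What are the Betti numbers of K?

b_0 = 1, b_1 = 1.

Order the vertices as A < B < D < E. Listing each simplex with vertices in this order, K has dimension 1 with simplices:

  0-simplices (4): A, B, D, E
  1-simplices (4): AD, AE, BD, BE

so the chain groups are C_0 ≅ Z^4, C_1 ≅ Z^4.

The boundary map ∂_1: C_1 → C_0 maps an edge to its endpoints' difference, ∂[p,q] = q − p. For instance
  ∂AD = D − A.
As a 4×4 matrix over Z this has rank 3, with invariant factors (1,1,1).

Computing H_k = (kernel of ∂_k) / (image of ∂_{k+1}):

  H_0: rank C_0 − rank ∂_1 = 4 − 3 = 1, and the invariant factors of ∂_1 are all 1, so H_0 = Z.
  H_1: rank ker ∂_1 − rank ∂_2 = (4 − 3) − 0 = 1, and there is no ∂_2, so H_1 = Z.

(K is a triangulation of the circle S^1.)

Hence the Betti numbers are b_0 = 1, b_1 = 1.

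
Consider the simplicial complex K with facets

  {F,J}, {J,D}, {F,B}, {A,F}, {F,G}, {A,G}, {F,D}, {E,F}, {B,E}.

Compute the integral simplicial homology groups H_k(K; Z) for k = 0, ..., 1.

Fix the vertex order A < B < D < E < F < G < J and write every simplex with vertices in increasing order. Then dim K = 1 and the simplices of K are:

  0-simplices (7): A, B, D, E, F, G, J
  1-simplices (9): AF, AG, BE, BF, DF, DJ, EF, FG, FJ

so the chain groups are C_0 ≅ Z^7, C_1 ≅ Z^9.

∂_1: C_1 → C_0 sends each edge [p,q] (with p < q) to q − p. For instance
  ∂BF = F − B.
This gives a 7×9 integer matrix of rank 6; reducing to Smith normal form yields diagonal entries (1,1,1,1,1,1).

Now H_k = ker ∂_k / im ∂_{k+1}, so:

  H_0: rank C_0 − rank ∂_1 = 7 − 6 = 1, and the invariant factors of ∂_1 are all 1, so H_0 = Z.
  H_1: rank ker ∂_1 − rank ∂_2 = (9 − 6) − 0 = 3, and there is no ∂_2, so H_1 = Z^3.

H_0 ≅ Z,  H_1 ≅ Z^3.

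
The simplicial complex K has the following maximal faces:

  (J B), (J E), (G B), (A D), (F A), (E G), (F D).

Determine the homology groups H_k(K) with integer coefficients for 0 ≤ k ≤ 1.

H_0 ≅ Z^2,  H_1 ≅ Z^2.

We work with the vertex ordering A < B < D < E < F < G < J. The simplices of K, each written with vertices in increasing order, are:

  0-simplices (7): A, B, D, E, F, G, J
  1-simplices (7): AD, AF, BG, BJ, DF, EG, EJ

so the chain groups are C_0 ≅ Z^7, C_1 ≅ Z^7.

The boundary map ∂_1: C_1 → C_0 maps an edge to its endpoints' difference, ∂[p,q] = q − p.
The resulting 7×7 matrix has rank 5, and its Smith normal form has invariant factors (1,1,1,1,1).

Reading off H_k = ker ∂_k / im ∂_{k+1}:

  H_0: rank C_0 − rank ∂_1 = 7 − 5 = 2, and the invariant factors of ∂_1 are all 1, so H_0 = Z^2.
  H_1: rank ker ∂_1 − rank ∂_2 = (7 − 5) − 0 = 2, and there is no ∂_2, so H_1 = Z^2.

As a check, the Euler characteristic is 7 − 7 = 0, which agrees with 2 − 2 = 0.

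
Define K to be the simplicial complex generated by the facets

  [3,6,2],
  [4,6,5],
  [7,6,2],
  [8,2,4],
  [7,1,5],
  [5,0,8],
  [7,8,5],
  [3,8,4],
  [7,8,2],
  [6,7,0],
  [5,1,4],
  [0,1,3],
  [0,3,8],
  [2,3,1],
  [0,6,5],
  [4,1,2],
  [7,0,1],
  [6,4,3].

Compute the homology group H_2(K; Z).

Take the total order 0 < 1 < 2 < 3 < 4 < 5 < 6 < 7 < 8 on the vertex set. Then K (dimension 2) consists of the simplices:

  0-simplices (9): [0], [1], [2], [3], [4], [5], [6], [7], [8]
  1-simplices (27): (27 of them)
  2-simplices (18): [0,1,3], [0,1,7], [0,3,8], [0,5,6], [0,5,8], [0,6,7], [1,2,3], [1,2,4], [1,4,5], [1,5,7], [2,3,6], [2,4,8], [2,6,7], [2,7,8], [3,4,6], [3,4,8], [4,5,6], [5,7,8]

giving chain groups C_0 ≅ Z^9, C_1 ≅ Z^27, C_2 ≅ Z^18.

∂_1: C_1 → C_0 sends each edge [p,q] (with p < q) to q − p.
The resulting 9×27 matrix has rank 8, and its Smith normal form has invariant factors (1,1,1,1,1,1,1,1).

∂_2: C_2 → C_1 sends each 2-simplex [p,q,r] to [q,r] − [p,r] + [p,q]. For instance
  ∂[4,5,6] = [5,6] − [4,6] + [4,5],
  ∂[0,5,8] = [5,8] − [0,8] + [0,5].
The 27×18 boundary matrix has rank 18 and Smith normal form diag(1,1,1,1,1,1,1,1,1,1,1,1,1,1,1,1,1,2).

Computing H_k = (kernel of ∂_k) / (image of ∂_{k+1}):

  H_2: rank ker ∂_2 − rank ∂_3 = (18 − 18) − 0 = 0, and there is no ∂_3, so H_2 ≅ 0.

(K is a triangulation of the Klein bottle.)

H_2 = 0.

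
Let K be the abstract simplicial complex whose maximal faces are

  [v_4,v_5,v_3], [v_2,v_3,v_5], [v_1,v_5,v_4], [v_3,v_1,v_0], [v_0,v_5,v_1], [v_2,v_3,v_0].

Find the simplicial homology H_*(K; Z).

H_0 = Z,  H_1 = Z,  H_2 = 0.

K has 6 vertices, 12 edges, 6 triangles.
rank ∂_0 = 0, rank ∂_1 = 5 ⇒ b_0 = 6 − 0 − 5 = 1; all invariant factors of ∂_1 are 1 so no torsion. So H_0 = Z.
rank ∂_1 = 5, rank ∂_2 = 6 ⇒ b_1 = 12 − 5 − 6 = 1; all invariant factors of ∂_2 are 1 so no torsion. So H_1 = Z.
rank ∂_2 = 6, rank ∂_3 = 0 ⇒ b_2 = 6 − 6 − 0 = 0. So H_2 = 0.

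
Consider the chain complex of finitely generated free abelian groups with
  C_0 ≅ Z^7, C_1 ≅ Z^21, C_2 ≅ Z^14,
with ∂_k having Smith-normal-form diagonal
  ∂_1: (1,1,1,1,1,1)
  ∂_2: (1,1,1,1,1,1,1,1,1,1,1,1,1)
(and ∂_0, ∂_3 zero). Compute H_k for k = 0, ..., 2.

H_0 ≅ Z,  H_1 ≅ Z^2,  H_2 ≅ Z.

H_0: b_0 = 7 − 0 − 6 = 1; torsion from ∂_1 factors > 1: none. So H_0 ≅ Z.
H_1: b_1 = 21 − 6 − 13 = 2; torsion from ∂_2 factors > 1: none. So H_1 ≅ Z^2.
H_2: b_2 = 14 − 13 − 0 = 1; torsion from ∂_3 factors > 1: none. So H_2 ≅ Z.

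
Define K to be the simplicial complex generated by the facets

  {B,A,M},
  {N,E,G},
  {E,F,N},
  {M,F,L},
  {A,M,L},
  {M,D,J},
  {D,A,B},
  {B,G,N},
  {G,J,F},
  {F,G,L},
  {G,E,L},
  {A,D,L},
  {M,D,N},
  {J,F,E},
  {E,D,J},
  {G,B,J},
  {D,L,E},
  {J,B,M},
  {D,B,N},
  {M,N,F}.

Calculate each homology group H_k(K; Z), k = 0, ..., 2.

K has 10 vertices, 30 edges, 20 triangles.
rank ∂_0 = 0, rank ∂_1 = 9 ⇒ b_0 = 10 − 0 − 9 = 1; all invariant factors of ∂_1 are 1 so no torsion. So H_0 = Z.
rank ∂_1 = 9, rank ∂_2 = 20 ⇒ b_1 = 30 − 9 − 20 = 1; ∂_2 has invariant factor(s) [2] giving torsion. So H_1 = Z ⊕ Z/2.
rank ∂_2 = 20, rank ∂_3 = 0 ⇒ b_2 = 20 − 20 − 0 = 0. So H_2 = 0.

H_0 ≅ Z,  H_1 ≅ Z ⊕ Z/2,  H_2 = 0.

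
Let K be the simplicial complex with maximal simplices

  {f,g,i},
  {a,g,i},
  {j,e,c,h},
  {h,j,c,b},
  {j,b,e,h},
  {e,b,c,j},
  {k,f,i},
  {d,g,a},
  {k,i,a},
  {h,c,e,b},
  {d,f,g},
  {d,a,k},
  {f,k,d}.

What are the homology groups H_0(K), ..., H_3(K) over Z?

H_0 = Z^2,  H_1 = 0,  H_2 = Z,  H_3 = Z.

We work with the vertex ordering a < b < c < d < e < f < g < h < i < j < k. The simplices of K, each written with vertices in increasing order, are:

  0-simplices (11): a, b, c, d, e, f, g, h, i, j, k
  1-simplices (22): ad, ag, ai, ak, bc, be, bh, bj, ce, ch, cj, df, dg, dk, eh, ej, fg, fi, fk, gi, hj, ik
  2-simplices (18): adg, adk, agi, aik, bce, bch, bcj, beh, bej, bhj, ceh, cej, chj, dfg, dfk, ehj, fgi, fik
  3-simplices (5): bceh, bcej, bchj, behj, cehj

Hence C_0 ≅ Z^11, C_1 ≅ Z^22, C_2 ≅ Z^18, C_3 ≅ Z^5.

∂_1: C_1 → C_0 maps an edge to its endpoints' difference, ∂[p,q] = q − p.
This gives a 11×22 integer matrix of rank 9; reducing to Smith normal form yields diagonal entries (1,1,1,1,1,1,1,1,1).

∂_2: C_2 → C_1 sends each 2-simplex [p,q,r] to [q,r] − [p,r] + [p,q]. For instance
  ∂beh = eh − bh + be,
  ∂agi = gi − ai + ag.
As a 22×18 matrix over Z this has rank 13, with invariant factors (1,1,1,1,1,1,1,1,1,1,1,1,1).

Boundary ∂_3: C_3 → C_2 sends each 3-simplex σ to the alternating sum Σ_i (−1)^i (σ with its i-th vertex removed). For instance
  ∂bchj = chj − bhj + bcj − bch,
  ∂behj = ehj − bhj + bej − beh.
As a 18×5 matrix over Z this has rank 4, with invariant factors (1,1,1,1).

Reading off H_k = ker ∂_k / im ∂_{k+1}:

  H_0: rank C_0 − rank ∂_1 = 11 − 9 = 2, and the invariant factors of ∂_1 are all 1, so H_0 = Z^2.
  H_1: rank ker ∂_1 − rank ∂_2 = (22 − 9) − 13 = 0, and the invariant factors of ∂_2 are all 1, so H_1 = 0.
  H_2: rank ker ∂_2 − rank ∂_3 = (18 − 13) − 4 = 1, and the invariant factors of ∂_3 are all 1, so H_2 = Z.
  H_3: rank ker ∂_3 − rank ∂_4 = (5 − 4) − 0 = 1, and there is no ∂_4, so H_3 = Z.

As a check, the Euler characteristic is 11 − 22 + 18 − 5 = 2, which agrees with 2 − 0 + 1 − 1 = 2.
(K is a triangulation of the disjoint union of the 3-sphere S^3 and the 2-sphere S^2.)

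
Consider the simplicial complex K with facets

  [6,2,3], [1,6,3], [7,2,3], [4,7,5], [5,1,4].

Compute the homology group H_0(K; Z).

H_0 = Z.

Order the vertices as 1 < 2 < 3 < 4 < 5 < 6 < 7. Listing each simplex with vertices in this order, K has dimension 2 with simplices:

  0-simplices (7): [1], [2], [3], [4], [5], [6], [7]
  1-simplices (12): [1,3], [1,4], [1,5], [1,6], [2,3], [2,6], [2,7], [3,6], [3,7], [4,5], [4,7], [5,7]
  2-simplices (5): [1,3,6], [1,4,5], [2,3,6], [2,3,7], [4,5,7]

giving chain groups C_0 ≅ Z^7, C_1 ≅ Z^12, C_2 ≅ Z^5.

The boundary map ∂_1: C_1 → C_0 maps an edge to its endpoints' difference, ∂[p,q] = q − p. For instance
  ∂[4,7] = [7] − [4].
The resulting 7×12 matrix has rank 6, and its Smith normal form has invariant factors (1,1,1,1,1,1).

The boundary map ∂_2: C_2 → C_1 sends each 2-simplex [p,q,r] to [q,r] − [p,r] + [p,q]. For instance
  ∂[1,4,5] = [4,5] − [1,5] + [1,4],
  ∂[2,3,6] = [3,6] − [2,6] + [2,3].
As a 12×5 matrix over Z this has rank 5, with invariant factors (1,1,1,1,1).

Computing H_k = (kernel of ∂_k) / (image of ∂_{k+1}):

  H_0: rank C_0 − rank ∂_1 = 7 − 6 = 1, and the invariant factors of ∂_1 are all 1, so H_0 ≅ Z.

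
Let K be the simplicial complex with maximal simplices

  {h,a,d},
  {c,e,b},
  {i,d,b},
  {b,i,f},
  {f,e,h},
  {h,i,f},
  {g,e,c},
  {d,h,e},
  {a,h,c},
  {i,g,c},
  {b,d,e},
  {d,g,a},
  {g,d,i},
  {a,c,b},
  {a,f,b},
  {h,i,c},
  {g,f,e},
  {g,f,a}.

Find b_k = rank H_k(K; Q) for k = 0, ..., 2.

Order the vertices as a < b < c < d < e < f < g < h < i. Listing each simplex with vertices in this order, K has dimension 2 with simplices:

  0-simplices (9): a, b, c, d, e, f, g, h, i
  1-simplices (27): ab, ac, ad, af, ag, ah, bc, bd, be, bf, bi, ce, cg, ch, ci, de, dg, dh, di, ef, eg, eh, fg, fh, fi, gi, hi
  2-simplices (18): abc, abf, ach, adg, adh, afg, bce, bde, bdi, bfi, ceg, cgi, chi, deh, dgi, efg, efh, fhi

giving chain groups C_0 ≅ Z^9, C_1 ≅ Z^27, C_2 ≅ Z^18.

∂_1: C_1 → C_0 sends each edge [p,q] (with p < q) to q − p. For instance
  ∂ab = b − a.
This gives a 9×27 integer matrix of rank 8; reducing to Smith normal form yields diagonal entries (1,1,1,1,1,1,1,1).

Boundary ∂_2: C_2 → C_1 maps a triangle to the signed sum of its edges. For instance
  ∂abc = bc − ac + ab,
  ∂bdi = di − bi + bd.
As a 27×18 matrix over Z this has rank 17, with invariant factors (1,1,1,1,1,1,1,1,1,1,1,1,1,1,1,1,1).

Reading off H_k = ker ∂_k / im ∂_{k+1}:

  H_0: rank C_0 − rank ∂_1 = 9 − 8 = 1, and the invariant factors of ∂_1 are all 1, so H_0 ≅ Z.
  H_1: rank ker ∂_1 − rank ∂_2 = (27 − 8) − 17 = 2, and the invariant factors of ∂_2 are all 1, so H_1 ≅ Z^2.
  H_2: rank ker ∂_2 − rank ∂_3 = (18 − 17) − 0 = 1, and there is no ∂_3, so H_2 ≅ Z.

As a check, the Euler characteristic is 9 − 27 + 18 = 0, which agrees with 1 − 2 + 1 = 0.
(K is a triangulation of the torus T^2.)

Hence the Betti numbers are b_0 = 1, b_1 = 2, b_2 = 1.

b_0 = 1, b_1 = 2, b_2 = 1.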